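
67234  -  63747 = 3487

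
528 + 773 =1301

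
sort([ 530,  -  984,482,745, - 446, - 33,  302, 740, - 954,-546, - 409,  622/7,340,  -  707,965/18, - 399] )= [-984,-954, - 707 ,-546,  -  446,-409, - 399, - 33,965/18,622/7, 302, 340,482,530,740,745]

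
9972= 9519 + 453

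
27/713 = 27/713=0.04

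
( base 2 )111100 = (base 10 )60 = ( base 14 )44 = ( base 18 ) 36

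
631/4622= 631/4622 = 0.14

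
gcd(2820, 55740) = 60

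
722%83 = 58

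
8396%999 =404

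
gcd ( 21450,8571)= 3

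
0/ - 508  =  0/1= -0.00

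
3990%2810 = 1180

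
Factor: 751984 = 2^4 * 43^1*1093^1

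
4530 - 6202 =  - 1672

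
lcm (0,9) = 0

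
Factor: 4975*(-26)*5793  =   - 2^1* 3^1*5^2 * 13^1 * 199^1 *1931^1  =  -749324550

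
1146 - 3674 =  - 2528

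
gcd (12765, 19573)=851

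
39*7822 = 305058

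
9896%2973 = 977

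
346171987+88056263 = 434228250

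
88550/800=1771/16   =  110.69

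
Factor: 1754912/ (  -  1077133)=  - 2^5*173^1*193^(-1)* 317^1* 5581^(-1 )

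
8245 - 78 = 8167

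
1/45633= 1/45633= 0.00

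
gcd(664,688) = 8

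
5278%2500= 278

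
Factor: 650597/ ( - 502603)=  - 677/523 = - 523^( - 1) *677^1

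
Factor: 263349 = 3^2*29^1* 1009^1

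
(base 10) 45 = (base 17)2B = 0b101101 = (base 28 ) 1h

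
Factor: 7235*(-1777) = -12856595 = - 5^1*1447^1*1777^1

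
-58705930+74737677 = 16031747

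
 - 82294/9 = -82294/9 =- 9143.78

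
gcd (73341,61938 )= 9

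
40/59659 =40/59659 = 0.00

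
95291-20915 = 74376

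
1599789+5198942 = 6798731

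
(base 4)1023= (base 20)3f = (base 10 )75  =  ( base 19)3i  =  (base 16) 4b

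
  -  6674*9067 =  - 60513158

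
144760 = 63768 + 80992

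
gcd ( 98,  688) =2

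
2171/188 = 2171/188  =  11.55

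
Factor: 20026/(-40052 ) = -2^( - 1)= - 1/2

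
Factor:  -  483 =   -  3^1*7^1*23^1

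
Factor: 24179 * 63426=1533577254 = 2^1*3^1*11^1*31^2*24179^1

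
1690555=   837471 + 853084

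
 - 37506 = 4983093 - 5020599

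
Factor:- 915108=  - 2^2*3^1*76259^1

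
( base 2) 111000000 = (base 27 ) gg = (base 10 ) 448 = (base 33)dj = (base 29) fd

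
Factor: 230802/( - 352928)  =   - 2^( - 4 )*3^1 * 11^1*13^1*41^( - 1) = -429/656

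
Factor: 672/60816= 2^1*181^( - 1 ) =2/181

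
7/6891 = 7/6891 = 0.00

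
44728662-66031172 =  - 21302510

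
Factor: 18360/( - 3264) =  - 2^ ( - 3)*3^2*5^1 = - 45/8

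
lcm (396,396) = 396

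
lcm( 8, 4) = 8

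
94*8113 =762622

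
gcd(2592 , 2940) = 12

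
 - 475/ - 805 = 95/161 = 0.59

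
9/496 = 9/496 = 0.02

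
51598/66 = 25799/33  =  781.79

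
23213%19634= 3579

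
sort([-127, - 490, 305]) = [- 490,-127, 305 ] 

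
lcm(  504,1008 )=1008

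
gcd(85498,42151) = 1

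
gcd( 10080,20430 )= 90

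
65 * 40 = 2600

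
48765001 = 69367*703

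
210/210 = 1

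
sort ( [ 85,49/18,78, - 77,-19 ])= [ - 77, -19,49/18,  78 , 85 ] 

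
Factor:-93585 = -3^1*5^1*17^1*367^1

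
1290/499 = 2 + 292/499 =2.59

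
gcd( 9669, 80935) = 1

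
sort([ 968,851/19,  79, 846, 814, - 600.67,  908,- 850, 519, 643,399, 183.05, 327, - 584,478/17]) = [ - 850, - 600.67, - 584, 478/17,851/19,79,183.05, 327, 399, 519, 643,814, 846,  908, 968] 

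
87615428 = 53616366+33999062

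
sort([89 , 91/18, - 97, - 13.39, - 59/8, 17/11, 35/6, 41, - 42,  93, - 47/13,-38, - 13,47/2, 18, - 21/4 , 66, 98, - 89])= [-97, - 89, - 42, - 38 , - 13.39,-13, - 59/8  ,-21/4, - 47/13, 17/11, 91/18, 35/6, 18, 47/2, 41, 66,89,93, 98] 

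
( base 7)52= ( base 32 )15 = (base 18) 21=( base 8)45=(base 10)37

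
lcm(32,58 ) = 928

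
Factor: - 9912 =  - 2^3*3^1*7^1 * 59^1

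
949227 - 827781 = 121446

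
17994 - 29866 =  - 11872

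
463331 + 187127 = 650458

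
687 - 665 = 22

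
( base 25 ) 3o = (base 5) 344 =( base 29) 3c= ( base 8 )143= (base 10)99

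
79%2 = 1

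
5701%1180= 981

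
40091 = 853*47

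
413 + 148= 561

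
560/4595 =112/919 = 0.12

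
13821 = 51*271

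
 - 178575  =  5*( - 35715 ) 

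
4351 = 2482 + 1869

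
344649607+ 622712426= 967362033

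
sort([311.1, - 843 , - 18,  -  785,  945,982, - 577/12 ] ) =[ - 843, - 785, - 577/12, - 18,311.1,  945, 982] 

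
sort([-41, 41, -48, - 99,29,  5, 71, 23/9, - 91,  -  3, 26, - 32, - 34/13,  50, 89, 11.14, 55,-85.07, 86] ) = [ - 99, - 91, - 85.07, - 48 , - 41, - 32, - 3, - 34/13,23/9,5, 11.14 , 26, 29, 41, 50 , 55,71, 86, 89]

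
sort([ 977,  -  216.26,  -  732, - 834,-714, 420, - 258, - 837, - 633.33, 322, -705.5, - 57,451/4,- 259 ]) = [ - 837,  -  834, - 732,-714, - 705.5, - 633.33,-259, - 258, - 216.26, - 57,451/4,322,420,977 ]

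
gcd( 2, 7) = 1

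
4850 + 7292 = 12142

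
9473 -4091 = 5382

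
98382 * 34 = 3344988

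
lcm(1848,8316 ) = 16632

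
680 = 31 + 649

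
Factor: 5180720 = 2^4*5^1*31^1 * 2089^1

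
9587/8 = 9587/8 =1198.38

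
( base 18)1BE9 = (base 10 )9657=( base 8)22671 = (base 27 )d6i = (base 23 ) I5K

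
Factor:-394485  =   - 3^1*5^1 * 7^1*13^1*17^2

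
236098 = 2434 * 97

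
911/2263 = 911/2263 = 0.40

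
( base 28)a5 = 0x11d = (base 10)285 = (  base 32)8t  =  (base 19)f0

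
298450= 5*59690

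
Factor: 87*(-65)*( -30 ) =2^1*3^2 *5^2*13^1*29^1  =  169650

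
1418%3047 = 1418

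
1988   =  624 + 1364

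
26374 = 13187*2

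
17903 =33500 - 15597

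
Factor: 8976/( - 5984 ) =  - 2^(-1 )*3^1=- 3/2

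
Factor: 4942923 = 3^1 *193^1 * 8537^1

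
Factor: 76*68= 2^4*17^1*19^1 = 5168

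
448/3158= 224/1579 = 0.14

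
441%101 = 37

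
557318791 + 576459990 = 1133778781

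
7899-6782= 1117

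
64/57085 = 64/57085 = 0.00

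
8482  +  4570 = 13052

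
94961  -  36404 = 58557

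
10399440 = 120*86662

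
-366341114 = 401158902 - 767500016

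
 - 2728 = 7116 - 9844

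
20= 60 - 40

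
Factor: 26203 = 26203^1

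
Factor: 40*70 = 2^4 * 5^2*  7^1  =  2800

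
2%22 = 2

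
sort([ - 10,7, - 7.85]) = [  -  10, - 7.85, 7]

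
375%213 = 162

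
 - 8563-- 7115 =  - 1448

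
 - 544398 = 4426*( - 123) 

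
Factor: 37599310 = 2^1*5^1*7^1 *537133^1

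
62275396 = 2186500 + 60088896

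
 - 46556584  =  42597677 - 89154261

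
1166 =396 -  - 770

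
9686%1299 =593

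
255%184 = 71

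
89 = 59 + 30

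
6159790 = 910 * 6769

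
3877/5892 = 3877/5892 = 0.66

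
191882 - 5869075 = -5677193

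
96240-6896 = 89344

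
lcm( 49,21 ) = 147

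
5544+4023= 9567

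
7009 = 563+6446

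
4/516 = 1/129 =0.01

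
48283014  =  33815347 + 14467667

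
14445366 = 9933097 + 4512269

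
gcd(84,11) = 1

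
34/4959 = 34/4959 =0.01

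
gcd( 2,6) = 2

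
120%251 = 120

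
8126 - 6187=1939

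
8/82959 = 8/82959 = 0.00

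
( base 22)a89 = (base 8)11641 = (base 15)1750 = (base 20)CB5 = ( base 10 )5025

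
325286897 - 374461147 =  - 49174250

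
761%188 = 9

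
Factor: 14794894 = 2^1*37^1 * 199931^1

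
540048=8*67506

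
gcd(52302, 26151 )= 26151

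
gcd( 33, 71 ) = 1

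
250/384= 125/192 = 0.65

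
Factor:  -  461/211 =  - 211^( - 1 )*461^1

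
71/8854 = 71/8854 = 0.01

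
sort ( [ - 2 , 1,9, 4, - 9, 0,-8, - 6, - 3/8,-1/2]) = [ - 9,-8, - 6,  -  2,-1/2,  -  3/8, 0,  1, 4,9 ]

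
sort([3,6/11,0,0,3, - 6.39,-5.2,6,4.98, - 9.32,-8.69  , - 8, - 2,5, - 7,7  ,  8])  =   [-9.32,-8.69 , - 8, - 7,- 6.39 , - 5.2, - 2,0,0,6/11, 3,3,4.98,5,6,7,8] 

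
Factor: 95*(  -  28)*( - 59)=2^2*5^1*7^1  *19^1*59^1 = 156940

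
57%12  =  9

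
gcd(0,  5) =5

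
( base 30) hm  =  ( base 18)1BA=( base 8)1024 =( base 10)532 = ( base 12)384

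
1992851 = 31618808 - 29625957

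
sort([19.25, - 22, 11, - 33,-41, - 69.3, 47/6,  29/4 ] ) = [-69.3, - 41,- 33, - 22, 29/4, 47/6, 11, 19.25 ]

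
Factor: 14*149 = 2086=2^1*7^1*149^1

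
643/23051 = 643/23051= 0.03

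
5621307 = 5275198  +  346109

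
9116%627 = 338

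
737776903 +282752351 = 1020529254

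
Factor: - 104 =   -  2^3*13^1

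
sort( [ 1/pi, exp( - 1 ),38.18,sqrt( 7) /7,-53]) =[ - 53, 1/pi  ,  exp(-1 ),sqrt( 7) /7,38.18]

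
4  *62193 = 248772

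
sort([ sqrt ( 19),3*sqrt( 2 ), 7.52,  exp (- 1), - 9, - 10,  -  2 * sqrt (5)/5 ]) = [ - 10, - 9, - 2 * sqrt( 5 )/5  ,  exp(-1 ) , 3*sqrt (2 ), sqrt(19), 7.52 ] 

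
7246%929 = 743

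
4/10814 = 2/5407  =  0.00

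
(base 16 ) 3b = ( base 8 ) 73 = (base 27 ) 25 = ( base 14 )43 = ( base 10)59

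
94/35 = 94/35 = 2.69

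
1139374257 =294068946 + 845305311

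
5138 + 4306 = 9444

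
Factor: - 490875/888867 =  - 3^(-2 )*5^3*11^1*17^1*4703^( - 1 ) = - 23375/42327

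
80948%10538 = 7182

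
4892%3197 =1695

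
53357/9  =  5928 + 5/9 = 5928.56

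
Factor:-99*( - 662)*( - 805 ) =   -  52758090 = - 2^1*3^2*5^1*7^1*11^1*23^1*331^1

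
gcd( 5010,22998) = 6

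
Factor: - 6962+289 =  - 6673= - 6673^1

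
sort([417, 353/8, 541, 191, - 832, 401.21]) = [  -  832, 353/8, 191, 401.21, 417, 541 ] 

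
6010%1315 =750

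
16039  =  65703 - 49664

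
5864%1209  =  1028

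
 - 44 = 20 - 64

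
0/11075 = 0 = 0.00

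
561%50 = 11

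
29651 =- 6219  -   - 35870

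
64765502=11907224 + 52858278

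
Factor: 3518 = 2^1*1759^1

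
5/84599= 5/84599 = 0.00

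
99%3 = 0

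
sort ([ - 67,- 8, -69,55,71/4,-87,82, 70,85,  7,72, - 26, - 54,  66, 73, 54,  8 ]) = [ - 87, - 69, - 67,-54, - 26, - 8,7,8,71/4,  54, 55,66,  70, 72,73,82,85 ] 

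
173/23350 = 173/23350 = 0.01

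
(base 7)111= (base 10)57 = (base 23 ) 2b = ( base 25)27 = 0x39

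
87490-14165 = 73325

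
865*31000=26815000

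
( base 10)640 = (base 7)1603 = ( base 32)k0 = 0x280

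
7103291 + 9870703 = 16973994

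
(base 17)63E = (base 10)1799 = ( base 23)395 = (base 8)3407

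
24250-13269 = 10981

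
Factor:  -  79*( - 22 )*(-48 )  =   - 2^5*3^1 * 11^1*79^1 = -83424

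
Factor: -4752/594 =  - 2^3 = -8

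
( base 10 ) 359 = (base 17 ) 142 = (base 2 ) 101100111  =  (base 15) 18E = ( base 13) 218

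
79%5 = 4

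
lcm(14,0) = 0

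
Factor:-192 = -2^6*3^1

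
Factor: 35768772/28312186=17884386/14156093=2^1*3^2*7^( - 1)*13^1*23^1*229^( - 1)*3323^1*8831^(-1 ) 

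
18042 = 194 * 93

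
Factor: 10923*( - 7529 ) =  - 3^1 *11^1*331^1*7529^1= - 82239267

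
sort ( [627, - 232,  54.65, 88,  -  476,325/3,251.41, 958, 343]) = [ - 476 ,  -  232, 54.65, 88, 325/3,251.41, 343,627, 958]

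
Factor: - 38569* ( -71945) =2774846705 = 5^1*14389^1 * 38569^1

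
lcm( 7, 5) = 35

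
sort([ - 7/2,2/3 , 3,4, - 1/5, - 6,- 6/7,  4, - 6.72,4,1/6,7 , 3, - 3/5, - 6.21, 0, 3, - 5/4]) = [- 6.72,-6.21, - 6,  -  7/2, - 5/4, - 6/7, -3/5, - 1/5,0,1/6, 2/3,3, 3,3,4,4,4,7]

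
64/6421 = 64/6421=0.01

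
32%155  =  32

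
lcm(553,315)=24885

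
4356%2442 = 1914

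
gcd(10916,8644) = 4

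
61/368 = 61/368 = 0.17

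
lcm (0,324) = 0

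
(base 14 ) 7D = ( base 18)63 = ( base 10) 111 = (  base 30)3L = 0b1101111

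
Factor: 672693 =3^1*7^1*103^1*311^1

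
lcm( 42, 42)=42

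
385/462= 5/6 = 0.83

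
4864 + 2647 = 7511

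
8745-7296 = 1449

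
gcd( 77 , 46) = 1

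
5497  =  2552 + 2945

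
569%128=57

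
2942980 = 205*14356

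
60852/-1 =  - 60852/1 = -60852.00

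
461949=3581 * 129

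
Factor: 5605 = 5^1*19^1*59^1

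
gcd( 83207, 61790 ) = 1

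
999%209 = 163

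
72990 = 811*90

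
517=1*517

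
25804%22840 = 2964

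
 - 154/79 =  - 154/79=- 1.95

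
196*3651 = 715596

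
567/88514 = 567/88514 = 0.01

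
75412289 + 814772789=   890185078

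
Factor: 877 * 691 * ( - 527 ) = - 17^1*31^1 * 691^1*877^1 = - 319365689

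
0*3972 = 0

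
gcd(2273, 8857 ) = 1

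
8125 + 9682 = 17807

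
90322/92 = 45161/46 = 981.76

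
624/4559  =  624/4559 = 0.14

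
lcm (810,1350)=4050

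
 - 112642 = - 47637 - 65005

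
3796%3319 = 477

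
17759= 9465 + 8294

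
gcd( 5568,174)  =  174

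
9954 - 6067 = 3887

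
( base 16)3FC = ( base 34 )u0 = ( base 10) 1020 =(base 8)1774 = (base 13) 606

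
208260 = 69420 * 3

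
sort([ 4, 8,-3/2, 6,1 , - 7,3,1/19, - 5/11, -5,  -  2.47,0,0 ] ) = [  -  7,-5,-2.47 , - 3/2,-5/11,0,0,1/19,1,3, 4,6, 8 ] 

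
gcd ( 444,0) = 444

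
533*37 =19721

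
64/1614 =32/807 = 0.04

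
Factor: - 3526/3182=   -37^(- 1 )  *  41^1 = -41/37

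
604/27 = 604/27 = 22.37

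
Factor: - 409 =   -  409^1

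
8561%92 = 5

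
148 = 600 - 452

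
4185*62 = 259470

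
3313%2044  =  1269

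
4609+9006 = 13615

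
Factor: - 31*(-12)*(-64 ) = -2^8 * 3^1*31^1=- 23808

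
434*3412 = 1480808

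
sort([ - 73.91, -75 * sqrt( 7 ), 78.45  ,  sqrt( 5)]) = [ - 75*sqrt( 7),  -  73.91, sqrt( 5),78.45 ] 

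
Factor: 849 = 3^1*283^1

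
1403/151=1403/151 = 9.29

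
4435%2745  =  1690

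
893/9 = 99 + 2/9 = 99.22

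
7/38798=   7/38798 = 0.00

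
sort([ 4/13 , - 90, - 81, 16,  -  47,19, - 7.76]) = [ - 90,  -  81, - 47, - 7.76, 4/13,  16, 19 ] 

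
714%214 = 72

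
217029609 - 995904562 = - 778874953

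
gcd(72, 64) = 8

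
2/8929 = 2/8929 = 0.00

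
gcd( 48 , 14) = 2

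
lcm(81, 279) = 2511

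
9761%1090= 1041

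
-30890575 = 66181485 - 97072060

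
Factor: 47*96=4512 = 2^5*3^1 * 47^1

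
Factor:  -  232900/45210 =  - 2^1*3^( -1 )*5^1*11^ ( - 1) * 17^1 = - 170/33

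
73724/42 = 1755+1/3 =1755.33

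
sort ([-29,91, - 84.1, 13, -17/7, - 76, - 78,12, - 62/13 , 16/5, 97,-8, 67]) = [ - 84.1, - 78, - 76,-29, - 8, - 62/13,-17/7, 16/5,12, 13,  67, 91, 97 ] 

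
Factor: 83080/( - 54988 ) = -20770/13747 =- 2^1*5^1*31^1*59^( - 1)*67^1*233^( - 1 )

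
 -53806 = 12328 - 66134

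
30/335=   6/67= 0.09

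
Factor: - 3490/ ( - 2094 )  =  5/3 = 3^( - 1)*5^1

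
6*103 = 618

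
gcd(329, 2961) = 329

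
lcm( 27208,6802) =27208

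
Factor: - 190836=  - 2^2*3^4*19^1*31^1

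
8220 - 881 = 7339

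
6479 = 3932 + 2547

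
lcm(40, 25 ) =200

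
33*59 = 1947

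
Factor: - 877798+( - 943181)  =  -3^2*19^1*23^1*463^1 = - 1820979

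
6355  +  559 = 6914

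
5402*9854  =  53231308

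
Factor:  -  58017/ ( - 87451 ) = 3^1*7^( - 1)*13^( -1 )*31^( - 2 )*83^1 * 233^1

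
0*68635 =0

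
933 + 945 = 1878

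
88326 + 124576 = 212902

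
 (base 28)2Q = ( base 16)52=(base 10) 82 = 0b1010010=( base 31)2K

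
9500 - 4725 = 4775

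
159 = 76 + 83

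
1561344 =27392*57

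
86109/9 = 9567+2/3 = 9567.67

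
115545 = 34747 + 80798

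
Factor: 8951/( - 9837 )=-3^(-2)*1093^( -1)*8951^1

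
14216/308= 46 + 12/77 = 46.16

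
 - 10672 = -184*58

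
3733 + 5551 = 9284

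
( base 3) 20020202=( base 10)4556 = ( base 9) 6222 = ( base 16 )11cc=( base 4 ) 1013030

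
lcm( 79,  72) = 5688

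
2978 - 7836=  - 4858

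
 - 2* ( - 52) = 104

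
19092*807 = 15407244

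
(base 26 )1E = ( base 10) 40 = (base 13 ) 31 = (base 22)1I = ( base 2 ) 101000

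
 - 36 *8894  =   - 320184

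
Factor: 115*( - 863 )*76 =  -2^2 * 5^1*19^1*23^1*863^1 = - 7542620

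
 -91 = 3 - 94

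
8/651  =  8/651 = 0.01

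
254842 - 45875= 208967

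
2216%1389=827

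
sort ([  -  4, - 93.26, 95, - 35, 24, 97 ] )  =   [ - 93.26,  -  35, - 4, 24,95, 97]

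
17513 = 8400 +9113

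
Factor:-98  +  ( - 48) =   -  146 = -2^1*73^1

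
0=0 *1944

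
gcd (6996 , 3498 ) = 3498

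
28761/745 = 38+451/745 = 38.61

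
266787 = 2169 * 123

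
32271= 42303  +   - 10032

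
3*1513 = 4539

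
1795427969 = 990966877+804461092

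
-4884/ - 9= 1628/3 =542.67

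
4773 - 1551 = 3222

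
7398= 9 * 822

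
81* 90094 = 7297614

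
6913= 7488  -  575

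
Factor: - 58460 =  - 2^2*5^1*37^1 *79^1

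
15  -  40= - 25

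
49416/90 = 8236/15 = 549.07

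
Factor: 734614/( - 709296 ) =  - 2^( - 3 )*3^( - 1)*7^( - 1 )*2111^( - 1)*367307^1  =  - 367307/354648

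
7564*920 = 6958880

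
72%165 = 72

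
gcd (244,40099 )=1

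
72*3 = 216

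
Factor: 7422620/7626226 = 2^1*5^1*371131^1 *3813113^( - 1)= 3711310/3813113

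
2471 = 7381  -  4910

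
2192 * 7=15344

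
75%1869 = 75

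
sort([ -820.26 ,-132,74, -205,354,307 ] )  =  [- 820.26, - 205, - 132, 74, 307 , 354] 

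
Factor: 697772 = 2^2*174443^1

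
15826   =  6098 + 9728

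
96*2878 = 276288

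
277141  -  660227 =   -  383086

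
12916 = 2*6458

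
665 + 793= 1458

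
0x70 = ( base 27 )44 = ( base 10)112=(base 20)5c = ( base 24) 4g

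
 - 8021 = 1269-9290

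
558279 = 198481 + 359798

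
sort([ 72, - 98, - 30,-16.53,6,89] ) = [ - 98, - 30, - 16.53, 6, 72,89] 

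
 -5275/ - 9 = 5275/9 = 586.11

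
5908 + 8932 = 14840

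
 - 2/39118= - 1/19559 = - 0.00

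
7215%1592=847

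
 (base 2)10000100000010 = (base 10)8450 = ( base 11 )6392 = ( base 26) cd0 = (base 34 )7AI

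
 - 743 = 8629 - 9372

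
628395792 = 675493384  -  47097592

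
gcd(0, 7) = 7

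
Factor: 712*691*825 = 2^3 *3^1*5^2*11^1*89^1 * 691^1  =  405893400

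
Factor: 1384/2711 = 2^3*173^1*2711^ ( - 1) 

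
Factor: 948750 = 2^1 * 3^1* 5^4*11^1*23^1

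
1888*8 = 15104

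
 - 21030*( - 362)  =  7612860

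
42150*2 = 84300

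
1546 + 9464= 11010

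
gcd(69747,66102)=3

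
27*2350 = 63450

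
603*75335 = 45427005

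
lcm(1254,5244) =57684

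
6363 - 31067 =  - 24704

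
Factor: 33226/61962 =37/69 = 3^ ( - 1 )*23^( - 1)*37^1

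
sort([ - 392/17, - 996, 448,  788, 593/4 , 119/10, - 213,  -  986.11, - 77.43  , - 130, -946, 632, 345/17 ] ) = [ - 996, - 986.11, - 946, - 213, - 130, - 77.43, -392/17,  119/10,345/17, 593/4, 448, 632, 788 ]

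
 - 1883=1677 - 3560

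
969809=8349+961460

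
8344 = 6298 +2046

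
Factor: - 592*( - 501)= 2^4* 3^1*37^1 * 167^1 = 296592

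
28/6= 14/3 = 4.67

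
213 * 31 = 6603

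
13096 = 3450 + 9646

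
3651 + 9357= 13008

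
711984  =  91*7824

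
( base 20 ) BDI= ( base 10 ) 4678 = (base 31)4qs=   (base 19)ci4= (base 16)1246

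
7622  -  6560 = 1062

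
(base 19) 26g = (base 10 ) 852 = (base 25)192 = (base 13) 507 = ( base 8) 1524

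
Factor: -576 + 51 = - 525 = - 3^1*5^2 * 7^1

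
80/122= 40/61 = 0.66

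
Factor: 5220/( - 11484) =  - 5/11 =-5^1*11^( - 1) 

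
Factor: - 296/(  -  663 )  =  2^3*3^( - 1 )*  13^( - 1 )*  17^( - 1) * 37^1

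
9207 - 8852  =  355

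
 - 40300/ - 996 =40 + 115/249 = 40.46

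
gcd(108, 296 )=4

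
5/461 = 5/461 = 0.01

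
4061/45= 90+ 11/45  =  90.24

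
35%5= 0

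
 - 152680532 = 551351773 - 704032305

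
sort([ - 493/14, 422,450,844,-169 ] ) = [- 169,- 493/14,  422,  450, 844 ]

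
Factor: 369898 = 2^1*184949^1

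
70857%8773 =673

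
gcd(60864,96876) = 12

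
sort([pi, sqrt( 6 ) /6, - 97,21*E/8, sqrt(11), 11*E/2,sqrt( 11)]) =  [ - 97,  sqrt(6) /6, pi, sqrt( 11), sqrt(11),21*E/8,11 * E/2]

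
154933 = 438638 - 283705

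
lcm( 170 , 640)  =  10880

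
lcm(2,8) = 8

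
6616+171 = 6787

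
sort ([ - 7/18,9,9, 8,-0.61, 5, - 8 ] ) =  [ - 8, - 0.61, - 7/18, 5,8,  9,9 ]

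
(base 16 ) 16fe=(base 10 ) 5886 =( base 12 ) 34A6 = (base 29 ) 6ss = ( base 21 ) d76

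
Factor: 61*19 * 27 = 3^3*19^1*61^1 = 31293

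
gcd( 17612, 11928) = 28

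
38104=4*9526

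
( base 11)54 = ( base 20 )2j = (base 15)3e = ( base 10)59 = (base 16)3b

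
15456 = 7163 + 8293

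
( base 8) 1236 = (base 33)KA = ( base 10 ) 670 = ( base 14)35c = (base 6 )3034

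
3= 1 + 2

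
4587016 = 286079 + 4300937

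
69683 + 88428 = 158111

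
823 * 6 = 4938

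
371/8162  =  1/22  =  0.05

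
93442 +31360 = 124802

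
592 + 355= 947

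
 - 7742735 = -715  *10829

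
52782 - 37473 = 15309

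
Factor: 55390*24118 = 2^2*5^1*29^1*31^1*191^1 * 389^1  =  1335896020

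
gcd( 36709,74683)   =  1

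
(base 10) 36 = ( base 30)16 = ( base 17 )22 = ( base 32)14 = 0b100100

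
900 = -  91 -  - 991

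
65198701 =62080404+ 3118297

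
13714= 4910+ 8804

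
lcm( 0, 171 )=0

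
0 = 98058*0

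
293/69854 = 293/69854 = 0.00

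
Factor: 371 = 7^1 *53^1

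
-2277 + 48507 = 46230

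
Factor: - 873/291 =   -  3^1= - 3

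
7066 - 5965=1101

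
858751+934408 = 1793159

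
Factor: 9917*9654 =95738718 = 2^1*3^1* 47^1*211^1*1609^1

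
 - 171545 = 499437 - 670982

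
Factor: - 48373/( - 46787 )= 59^(-1)*61^1 = 61/59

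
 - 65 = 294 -359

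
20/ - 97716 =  - 1 + 24424/24429=- 0.00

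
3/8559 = 1/2853 = 0.00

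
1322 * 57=75354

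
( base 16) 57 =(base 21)43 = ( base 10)87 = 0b1010111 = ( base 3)10020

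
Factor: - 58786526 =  - 2^1*617^1*47639^1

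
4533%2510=2023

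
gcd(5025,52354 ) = 1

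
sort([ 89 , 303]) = [ 89, 303] 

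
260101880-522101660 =  -  261999780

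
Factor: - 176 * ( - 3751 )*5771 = 2^4*11^3 *29^1*31^1* 199^1 = 3809875696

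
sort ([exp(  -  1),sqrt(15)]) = [exp( - 1 ), sqrt(15 )] 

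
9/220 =9/220= 0.04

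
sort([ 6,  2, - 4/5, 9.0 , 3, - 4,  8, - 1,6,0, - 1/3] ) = [  -  4, - 1,-4/5, - 1/3 , 0, 2,3,  6 , 6,8,  9.0 ]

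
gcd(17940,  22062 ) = 6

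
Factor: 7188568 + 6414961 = 71^1*191599^1 = 13603529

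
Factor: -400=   -  2^4*5^2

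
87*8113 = 705831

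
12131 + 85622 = 97753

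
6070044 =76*79869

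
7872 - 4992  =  2880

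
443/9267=443/9267  =  0.05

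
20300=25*812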